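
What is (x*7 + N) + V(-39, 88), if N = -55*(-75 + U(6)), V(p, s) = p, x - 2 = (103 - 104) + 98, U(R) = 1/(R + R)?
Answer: 57293/12 ≈ 4774.4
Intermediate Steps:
U(R) = 1/(2*R)
x = 99 (x = 2 + ((103 - 104) + 98) = 2 + (-1 + 98) = 2 + 97 = 99)
N = 49445/12 (N = -55*(-75 + (½)/6) = -55*(-75 + (½)*(⅙)) = -55*(-75 + 1/12) = -55*(-899/12) = 49445/12 ≈ 4120.4)
(x*7 + N) + V(-39, 88) = (99*7 + 49445/12) - 39 = (693 + 49445/12) - 39 = 57761/12 - 39 = 57293/12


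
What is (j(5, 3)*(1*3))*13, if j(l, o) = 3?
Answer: 117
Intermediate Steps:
(j(5, 3)*(1*3))*13 = (3*(1*3))*13 = (3*3)*13 = 9*13 = 117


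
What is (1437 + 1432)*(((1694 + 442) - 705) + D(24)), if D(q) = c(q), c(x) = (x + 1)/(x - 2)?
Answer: 90393583/22 ≈ 4.1088e+6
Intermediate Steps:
c(x) = (1 + x)/(-2 + x)
D(q) = (1 + q)/(-2 + q)
(1437 + 1432)*(((1694 + 442) - 705) + D(24)) = (1437 + 1432)*(((1694 + 442) - 705) + (1 + 24)/(-2 + 24)) = 2869*((2136 - 705) + 25/22) = 2869*(1431 + (1/22)*25) = 2869*(1431 + 25/22) = 2869*(31507/22) = 90393583/22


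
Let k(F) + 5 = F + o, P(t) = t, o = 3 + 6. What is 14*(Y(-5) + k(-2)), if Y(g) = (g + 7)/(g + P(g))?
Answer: 126/5 ≈ 25.200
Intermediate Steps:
o = 9
Y(g) = (7 + g)/(2*g) (Y(g) = (g + 7)/(g + g) = (7 + g)/((2*g)) = (7 + g)*(1/(2*g)) = (7 + g)/(2*g))
k(F) = 4 + F (k(F) = -5 + (F + 9) = -5 + (9 + F) = 4 + F)
14*(Y(-5) + k(-2)) = 14*((1/2)*(7 - 5)/(-5) + (4 - 2)) = 14*((1/2)*(-1/5)*2 + 2) = 14*(-1/5 + 2) = 14*(9/5) = 126/5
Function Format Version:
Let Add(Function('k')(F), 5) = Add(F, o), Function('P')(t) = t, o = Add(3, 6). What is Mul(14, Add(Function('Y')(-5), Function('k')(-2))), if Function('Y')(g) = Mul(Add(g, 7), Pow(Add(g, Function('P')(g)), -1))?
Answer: Rational(126, 5) ≈ 25.200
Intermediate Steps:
o = 9
Function('Y')(g) = Mul(Rational(1, 2), Pow(g, -1), Add(7, g)) (Function('Y')(g) = Mul(Add(g, 7), Pow(Add(g, g), -1)) = Mul(Add(7, g), Pow(Mul(2, g), -1)) = Mul(Add(7, g), Mul(Rational(1, 2), Pow(g, -1))) = Mul(Rational(1, 2), Pow(g, -1), Add(7, g)))
Function('k')(F) = Add(4, F) (Function('k')(F) = Add(-5, Add(F, 9)) = Add(-5, Add(9, F)) = Add(4, F))
Mul(14, Add(Function('Y')(-5), Function('k')(-2))) = Mul(14, Add(Mul(Rational(1, 2), Pow(-5, -1), Add(7, -5)), Add(4, -2))) = Mul(14, Add(Mul(Rational(1, 2), Rational(-1, 5), 2), 2)) = Mul(14, Add(Rational(-1, 5), 2)) = Mul(14, Rational(9, 5)) = Rational(126, 5)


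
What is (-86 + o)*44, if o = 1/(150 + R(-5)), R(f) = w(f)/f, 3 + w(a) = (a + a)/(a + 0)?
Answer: -2841564/751 ≈ -3783.7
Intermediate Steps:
w(a) = -1 (w(a) = -3 + (a + a)/(a + 0) = -3 + (2*a)/a = -3 + 2 = -1)
R(f) = -1/f
o = 5/751 (o = 1/(150 - 1/(-5)) = 1/(150 - 1*(-⅕)) = 1/(150 + ⅕) = 1/(751/5) = 5/751 ≈ 0.0066578)
(-86 + o)*44 = (-86 + 5/751)*44 = -64581/751*44 = -2841564/751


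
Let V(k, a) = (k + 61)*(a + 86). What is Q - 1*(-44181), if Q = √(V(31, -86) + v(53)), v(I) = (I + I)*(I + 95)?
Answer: 44181 + 2*√3922 ≈ 44306.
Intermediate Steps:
V(k, a) = (61 + k)*(86 + a)
v(I) = 2*I*(95 + I) (v(I) = (2*I)*(95 + I) = 2*I*(95 + I))
Q = 2*√3922 (Q = √((5246 + 61*(-86) + 86*31 - 86*31) + 2*53*(95 + 53)) = √((5246 - 5246 + 2666 - 2666) + 2*53*148) = √(0 + 15688) = √15688 = 2*√3922 ≈ 125.25)
Q - 1*(-44181) = 2*√3922 - 1*(-44181) = 2*√3922 + 44181 = 44181 + 2*√3922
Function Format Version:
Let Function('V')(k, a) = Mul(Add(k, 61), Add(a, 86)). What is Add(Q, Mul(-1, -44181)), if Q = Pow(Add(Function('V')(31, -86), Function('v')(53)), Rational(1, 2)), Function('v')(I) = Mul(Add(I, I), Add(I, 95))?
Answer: Add(44181, Mul(2, Pow(3922, Rational(1, 2)))) ≈ 44306.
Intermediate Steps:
Function('V')(k, a) = Mul(Add(61, k), Add(86, a))
Function('v')(I) = Mul(2, I, Add(95, I)) (Function('v')(I) = Mul(Mul(2, I), Add(95, I)) = Mul(2, I, Add(95, I)))
Q = Mul(2, Pow(3922, Rational(1, 2))) (Q = Pow(Add(Add(5246, Mul(61, -86), Mul(86, 31), Mul(-86, 31)), Mul(2, 53, Add(95, 53))), Rational(1, 2)) = Pow(Add(Add(5246, -5246, 2666, -2666), Mul(2, 53, 148)), Rational(1, 2)) = Pow(Add(0, 15688), Rational(1, 2)) = Pow(15688, Rational(1, 2)) = Mul(2, Pow(3922, Rational(1, 2))) ≈ 125.25)
Add(Q, Mul(-1, -44181)) = Add(Mul(2, Pow(3922, Rational(1, 2))), Mul(-1, -44181)) = Add(Mul(2, Pow(3922, Rational(1, 2))), 44181) = Add(44181, Mul(2, Pow(3922, Rational(1, 2))))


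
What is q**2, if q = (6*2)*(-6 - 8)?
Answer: 28224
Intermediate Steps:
q = -168 (q = 12*(-14) = -168)
q**2 = (-168)**2 = 28224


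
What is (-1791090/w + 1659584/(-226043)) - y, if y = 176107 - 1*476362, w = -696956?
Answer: 23651014477566553/78771012554 ≈ 3.0025e+5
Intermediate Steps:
y = -300255 (y = 176107 - 476362 = -300255)
(-1791090/w + 1659584/(-226043)) - y = (-1791090/(-696956) + 1659584/(-226043)) - 1*(-300255) = (-1791090*(-1/696956) + 1659584*(-1/226043)) + 300255 = (895545/348478 - 1659584/226043) + 300255 = -375896834717/78771012554 + 300255 = 23651014477566553/78771012554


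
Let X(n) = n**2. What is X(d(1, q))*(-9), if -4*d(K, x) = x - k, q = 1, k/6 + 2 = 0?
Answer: -1521/16 ≈ -95.063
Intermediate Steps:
k = -12 (k = -12 + 6*0 = -12 + 0 = -12)
d(K, x) = -3 - x/4 (d(K, x) = -(x - 1*(-12))/4 = -(x + 12)/4 = -(12 + x)/4 = -3 - x/4)
X(d(1, q))*(-9) = (-3 - 1/4*1)**2*(-9) = (-3 - 1/4)**2*(-9) = (-13/4)**2*(-9) = (169/16)*(-9) = -1521/16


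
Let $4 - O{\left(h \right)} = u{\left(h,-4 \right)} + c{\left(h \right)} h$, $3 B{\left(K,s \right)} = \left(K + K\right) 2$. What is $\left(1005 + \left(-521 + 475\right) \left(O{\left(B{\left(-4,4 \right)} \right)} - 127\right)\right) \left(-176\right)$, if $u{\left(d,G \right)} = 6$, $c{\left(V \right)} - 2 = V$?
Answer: $- \frac{12286736}{9} \approx -1.3652 \cdot 10^{6}$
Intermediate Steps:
$c{\left(V \right)} = 2 + V$
$B{\left(K,s \right)} = \frac{4 K}{3}$ ($B{\left(K,s \right)} = \frac{\left(K + K\right) 2}{3} = \frac{2 K 2}{3} = \frac{4 K}{3}$)
$O{\left(h \right)} = -2 - h \left(2 + h\right)$ ($O{\left(h \right)} = 4 - \left(6 + \left(2 + h\right) h\right) = 4 - \left(6 + h \left(2 + h\right)\right) = -2 - h \left(2 + h\right)$)
$\left(1005 + \left(-521 + 475\right) \left(O{\left(B{\left(-4,4 \right)} \right)} - 127\right)\right) \left(-176\right) = \left(1005 + \left(-521 + 475\right) \left(\left(-2 - \frac{4}{3} \left(-4\right) \left(2 + \frac{4}{3} \left(-4\right)\right)\right) - 127\right)\right) \left(-176\right) = \left(1005 - 46 \left(\left(-2 - - \frac{16 \left(2 - \frac{16}{3}\right)}{3}\right) - 127\right)\right) \left(-176\right) = \left(1005 - 46 \left(\left(-2 - \left(- \frac{16}{3}\right) \left(- \frac{10}{3}\right)\right) - 127\right)\right) \left(-176\right) = \left(1005 - 46 \left(\left(-2 - \frac{160}{9}\right) - 127\right)\right) \left(-176\right) = \left(1005 - 46 \left(- \frac{178}{9} - 127\right)\right) \left(-176\right) = \left(1005 - - \frac{60766}{9}\right) \left(-176\right) = \left(1005 + \frac{60766}{9}\right) \left(-176\right) = \frac{69811}{9} \left(-176\right) = - \frac{12286736}{9}$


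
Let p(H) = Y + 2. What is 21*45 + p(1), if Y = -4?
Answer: 943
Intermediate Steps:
p(H) = -2 (p(H) = -4 + 2 = -2)
21*45 + p(1) = 21*45 - 2 = 945 - 2 = 943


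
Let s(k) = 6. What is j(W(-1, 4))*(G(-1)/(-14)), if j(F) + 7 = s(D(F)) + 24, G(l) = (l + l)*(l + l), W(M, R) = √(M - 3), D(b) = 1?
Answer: -46/7 ≈ -6.5714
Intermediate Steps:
W(M, R) = √(-3 + M)
G(l) = 4*l² (G(l) = (2*l)*(2*l) = 4*l²)
j(F) = 23 (j(F) = -7 + (6 + 24) = -7 + 30 = 23)
j(W(-1, 4))*(G(-1)/(-14)) = 23*((4*(-1)²)/(-14)) = 23*((4*1)*(-1/14)) = 23*(4*(-1/14)) = 23*(-2/7) = -46/7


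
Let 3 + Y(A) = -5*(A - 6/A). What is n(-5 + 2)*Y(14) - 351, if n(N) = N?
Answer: -969/7 ≈ -138.43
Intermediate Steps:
Y(A) = -3 - 5*A + 30/A (Y(A) = -3 - 5*(A - 6/A) = -3 + (-5*A + 30/A) = -3 - 5*A + 30/A)
n(-5 + 2)*Y(14) - 351 = (-5 + 2)*(-3 - 5*14 + 30/14) - 351 = -3*(-3 - 70 + 30*(1/14)) - 351 = -3*(-3 - 70 + 15/7) - 351 = -3*(-496/7) - 351 = 1488/7 - 351 = -969/7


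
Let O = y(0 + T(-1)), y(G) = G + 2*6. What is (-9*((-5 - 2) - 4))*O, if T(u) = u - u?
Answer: 1188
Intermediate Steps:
T(u) = 0
y(G) = 12 + G (y(G) = G + 12 = 12 + G)
O = 12 (O = 12 + (0 + 0) = 12 + 0 = 12)
(-9*((-5 - 2) - 4))*O = -9*((-5 - 2) - 4)*12 = -9*(-7 - 4)*12 = -9*(-11)*12 = 99*12 = 1188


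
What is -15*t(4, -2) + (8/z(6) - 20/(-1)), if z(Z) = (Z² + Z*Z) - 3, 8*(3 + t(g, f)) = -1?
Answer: 36979/552 ≈ 66.991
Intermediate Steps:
t(g, f) = -25/8 (t(g, f) = -3 + (⅛)*(-1) = -3 - ⅛ = -25/8)
z(Z) = -3 + 2*Z² (z(Z) = (Z² + Z²) - 3 = 2*Z² - 3 = -3 + 2*Z²)
-15*t(4, -2) + (8/z(6) - 20/(-1)) = -15*(-25/8) + (8/(-3 + 2*6²) - 20/(-1)) = 375/8 + (8/(-3 + 2*36) - 20*(-1)) = 375/8 + (8/(-3 + 72) + 20) = 375/8 + (8/69 + 20) = 375/8 + 1388/69 = 36979/552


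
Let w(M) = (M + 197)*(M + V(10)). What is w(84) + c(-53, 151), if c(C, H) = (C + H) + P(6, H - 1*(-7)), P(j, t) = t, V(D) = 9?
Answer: 26389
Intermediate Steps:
c(C, H) = 7 + C + 2*H (c(C, H) = (C + H) + (H - 1*(-7)) = (C + H) + (H + 7) = (C + H) + (7 + H) = 7 + C + 2*H)
w(M) = (9 + M)*(197 + M) (w(M) = (M + 197)*(M + 9) = (197 + M)*(9 + M) = (9 + M)*(197 + M))
w(84) + c(-53, 151) = (1773 + 84² + 206*84) + (7 - 53 + 2*151) = (1773 + 7056 + 17304) + (7 - 53 + 302) = 26133 + 256 = 26389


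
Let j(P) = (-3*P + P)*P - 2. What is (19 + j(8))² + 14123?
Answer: 26444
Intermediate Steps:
j(P) = -2 - 2*P² (j(P) = (-2*P)*P - 2 = -2*P² - 2 = -2 - 2*P²)
(19 + j(8))² + 14123 = (19 + (-2 - 2*8²))² + 14123 = (19 + (-2 - 2*64))² + 14123 = (19 + (-2 - 128))² + 14123 = (19 - 130)² + 14123 = (-111)² + 14123 = 12321 + 14123 = 26444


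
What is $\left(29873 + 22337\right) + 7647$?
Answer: $59857$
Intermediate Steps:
$\left(29873 + 22337\right) + 7647 = 52210 + 7647 = 59857$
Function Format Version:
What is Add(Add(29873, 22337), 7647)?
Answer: 59857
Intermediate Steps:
Add(Add(29873, 22337), 7647) = Add(52210, 7647) = 59857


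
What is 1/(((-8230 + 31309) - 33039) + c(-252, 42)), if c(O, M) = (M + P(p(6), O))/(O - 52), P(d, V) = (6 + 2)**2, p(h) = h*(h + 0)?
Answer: -152/1513973 ≈ -0.00010040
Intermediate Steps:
p(h) = h**2 (p(h) = h*h = h**2)
P(d, V) = 64 (P(d, V) = 8**2 = 64)
c(O, M) = (64 + M)/(-52 + O) (c(O, M) = (M + 64)/(O - 52) = (64 + M)/(-52 + O))
1/(((-8230 + 31309) - 33039) + c(-252, 42)) = 1/(((-8230 + 31309) - 33039) + (64 + 42)/(-52 - 252)) = 1/((23079 - 33039) + 106/(-304)) = 1/(-9960 - 1/304*106) = 1/(-9960 - 53/152) = 1/(-1513973/152) = -152/1513973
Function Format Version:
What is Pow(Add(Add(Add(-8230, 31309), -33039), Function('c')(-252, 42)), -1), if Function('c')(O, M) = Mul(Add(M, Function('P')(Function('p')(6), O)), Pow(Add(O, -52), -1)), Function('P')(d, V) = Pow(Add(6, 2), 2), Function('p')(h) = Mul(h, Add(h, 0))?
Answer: Rational(-152, 1513973) ≈ -0.00010040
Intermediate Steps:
Function('p')(h) = Pow(h, 2) (Function('p')(h) = Mul(h, h) = Pow(h, 2))
Function('P')(d, V) = 64 (Function('P')(d, V) = Pow(8, 2) = 64)
Function('c')(O, M) = Mul(Pow(Add(-52, O), -1), Add(64, M)) (Function('c')(O, M) = Mul(Add(M, 64), Pow(Add(O, -52), -1)) = Mul(Add(64, M), Pow(Add(-52, O), -1)) = Mul(Pow(Add(-52, O), -1), Add(64, M)))
Pow(Add(Add(Add(-8230, 31309), -33039), Function('c')(-252, 42)), -1) = Pow(Add(Add(Add(-8230, 31309), -33039), Mul(Pow(Add(-52, -252), -1), Add(64, 42))), -1) = Pow(Add(Add(23079, -33039), Mul(Pow(-304, -1), 106)), -1) = Pow(Add(-9960, Mul(Rational(-1, 304), 106)), -1) = Pow(Add(-9960, Rational(-53, 152)), -1) = Pow(Rational(-1513973, 152), -1) = Rational(-152, 1513973)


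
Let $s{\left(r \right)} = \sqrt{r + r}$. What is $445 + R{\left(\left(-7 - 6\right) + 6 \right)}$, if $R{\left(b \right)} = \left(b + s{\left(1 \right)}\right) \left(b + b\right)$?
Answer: $543 - 14 \sqrt{2} \approx 523.2$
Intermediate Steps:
$s{\left(r \right)} = \sqrt{2} \sqrt{r}$ ($s{\left(r \right)} = \sqrt{2 r} = \sqrt{2} \sqrt{r}$)
$R{\left(b \right)} = 2 b \left(b + \sqrt{2}\right)$ ($R{\left(b \right)} = \left(b + \sqrt{2} \sqrt{1}\right) \left(b + b\right) = \left(b + \sqrt{2} \cdot 1\right) 2 b = \left(b + \sqrt{2}\right) 2 b = 2 b \left(b + \sqrt{2}\right)$)
$445 + R{\left(\left(-7 - 6\right) + 6 \right)} = 445 + 2 \left(\left(-7 - 6\right) + 6\right) \left(\left(\left(-7 - 6\right) + 6\right) + \sqrt{2}\right) = 445 + 2 \left(-13 + 6\right) \left(\left(-13 + 6\right) + \sqrt{2}\right) = 445 + 2 \left(-7\right) \left(-7 + \sqrt{2}\right) = 445 + \left(98 - 14 \sqrt{2}\right) = 543 - 14 \sqrt{2}$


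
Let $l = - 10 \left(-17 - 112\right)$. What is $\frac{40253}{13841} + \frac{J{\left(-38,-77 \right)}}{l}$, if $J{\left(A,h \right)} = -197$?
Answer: $\frac{49199693}{17854890} \approx 2.7555$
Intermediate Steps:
$l = 1290$ ($l = \left(-10\right) \left(-129\right) = 1290$)
$\frac{40253}{13841} + \frac{J{\left(-38,-77 \right)}}{l} = \frac{40253}{13841} - \frac{197}{1290} = \frac{49199693}{17854890}$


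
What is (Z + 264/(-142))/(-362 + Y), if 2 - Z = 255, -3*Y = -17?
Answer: 54285/75899 ≈ 0.71523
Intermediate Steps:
Y = 17/3 (Y = -⅓*(-17) = 17/3 ≈ 5.6667)
Z = -253 (Z = 2 - 1*255 = 2 - 255 = -253)
(Z + 264/(-142))/(-362 + Y) = (-253 + 264/(-142))/(-362 + 17/3) = (-253 + 264*(-1/142))/(-1069/3) = (-253 - 132/71)*(-3/1069) = -18095/71*(-3/1069) = 54285/75899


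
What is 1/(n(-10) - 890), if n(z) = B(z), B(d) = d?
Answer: -1/900 ≈ -0.0011111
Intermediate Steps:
n(z) = z
1/(n(-10) - 890) = 1/(-10 - 890) = 1/(-900) = -1/900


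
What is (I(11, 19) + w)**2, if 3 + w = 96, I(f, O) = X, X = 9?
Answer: 10404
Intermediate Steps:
I(f, O) = 9
w = 93 (w = -3 + 96 = 93)
(I(11, 19) + w)**2 = (9 + 93)**2 = 102**2 = 10404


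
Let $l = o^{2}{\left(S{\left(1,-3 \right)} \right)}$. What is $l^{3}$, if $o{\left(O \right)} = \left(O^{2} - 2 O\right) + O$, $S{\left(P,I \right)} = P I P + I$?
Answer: $5489031744$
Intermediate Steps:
$S{\left(P,I \right)} = I + I P^{2}$ ($S{\left(P,I \right)} = I P P + I = I P^{2} + I = I + I P^{2}$)
$o{\left(O \right)} = O^{2} - O$
$l = 1764$ ($l = \left(- 3 \left(1 + 1^{2}\right) \left(-1 - 3 \left(1 + 1^{2}\right)\right)\right)^{2} = \left(- 3 \left(1 + 1\right) \left(-1 - 3 \left(1 + 1\right)\right)\right)^{2} = \left(\left(-3\right) 2 \left(-1 - 6\right)\right)^{2} = \left(- 6 \left(-1 - 6\right)\right)^{2} = \left(\left(-6\right) \left(-7\right)\right)^{2} = 42^{2} = 1764$)
$l^{3} = 1764^{3} = 5489031744$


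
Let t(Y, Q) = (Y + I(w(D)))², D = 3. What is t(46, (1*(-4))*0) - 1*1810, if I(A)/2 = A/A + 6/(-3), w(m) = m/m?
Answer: 126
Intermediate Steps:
w(m) = 1
I(A) = -2 (I(A) = 2*(A/A + 6/(-3)) = 2*(1 + 6*(-⅓)) = 2*(1 - 2) = 2*(-1) = -2)
t(Y, Q) = (-2 + Y)² (t(Y, Q) = (Y - 2)² = (-2 + Y)²)
t(46, (1*(-4))*0) - 1*1810 = (-2 + 46)² - 1*1810 = 44² - 1810 = 1936 - 1810 = 126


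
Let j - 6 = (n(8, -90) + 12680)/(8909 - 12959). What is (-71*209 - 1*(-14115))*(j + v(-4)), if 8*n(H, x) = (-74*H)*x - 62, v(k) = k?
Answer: 8132149/4050 ≈ 2007.9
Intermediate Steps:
n(H, x) = -31/4 - 37*H*x/4 (n(H, x) = ((-74*H)*x - 62)/8 = (-74*H*x - 62)/8 = (-62 - 74*H*x)/8 = -31/4 - 37*H*x/4)
j = 19871/16200 (j = 6 + ((-31/4 - 37/4*8*(-90)) + 12680)/(8909 - 12959) = 6 + ((-31/4 + 6660) + 12680)/(-4050) = 6 + (26609/4 + 12680)*(-1/4050) = 6 + (77329/4)*(-1/4050) = 6 - 77329/16200 = 19871/16200 ≈ 1.2266)
(-71*209 - 1*(-14115))*(j + v(-4)) = (-71*209 - 1*(-14115))*(19871/16200 - 4) = (-14839 + 14115)*(-44929/16200) = -724*(-44929/16200) = 8132149/4050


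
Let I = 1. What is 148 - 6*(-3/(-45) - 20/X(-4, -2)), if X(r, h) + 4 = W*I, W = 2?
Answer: 438/5 ≈ 87.600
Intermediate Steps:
X(r, h) = -2 (X(r, h) = -4 + 2*1 = -4 + 2 = -2)
148 - 6*(-3/(-45) - 20/X(-4, -2)) = 148 - 6*(-3/(-45) - 20/(-2)) = 148 - 6*(-3*(-1/45) - 20*(-½)) = 148 - 6*(1/15 + 10) = 148 - 6*151/15 = 148 - 302/5 = 438/5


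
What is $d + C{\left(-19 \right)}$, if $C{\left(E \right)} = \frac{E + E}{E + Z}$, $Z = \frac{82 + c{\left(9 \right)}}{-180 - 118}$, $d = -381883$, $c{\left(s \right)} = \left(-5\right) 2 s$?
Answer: $- \frac{1079577579}{2827} \approx -3.8188 \cdot 10^{5}$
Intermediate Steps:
$c{\left(s \right)} = - 10 s$
$Z = \frac{4}{149}$ ($Z = \frac{82 - 90}{-180 - 118} = \frac{82 - 90}{-298} = \left(-8\right) \left(- \frac{1}{298}\right) = \frac{4}{149} \approx 0.026846$)
$C{\left(E \right)} = \frac{2 E}{\frac{4}{149} + E}$ ($C{\left(E \right)} = \frac{E + E}{E + \frac{4}{149}} = \frac{2 E}{\frac{4}{149} + E}$)
$d + C{\left(-19 \right)} = -381883 + 298 \left(-19\right) \frac{1}{4 + 149 \left(-19\right)} = -381883 + 298 \left(-19\right) \frac{1}{4 - 2831} = -381883 + 298 \left(-19\right) \frac{1}{-2827} = -381883 + 298 \left(-19\right) \left(- \frac{1}{2827}\right) = -381883 + \frac{5662}{2827} = - \frac{1079577579}{2827}$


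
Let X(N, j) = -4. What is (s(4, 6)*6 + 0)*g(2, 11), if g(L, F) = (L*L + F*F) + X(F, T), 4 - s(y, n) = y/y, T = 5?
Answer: 2178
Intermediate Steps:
s(y, n) = 3 (s(y, n) = 4 - y/y = 4 - 1*1 = 4 - 1 = 3)
g(L, F) = -4 + F² + L² (g(L, F) = (L*L + F*F) - 4 = (L² + F²) - 4 = (F² + L²) - 4 = -4 + F² + L²)
(s(4, 6)*6 + 0)*g(2, 11) = (3*6 + 0)*(-4 + 11² + 2²) = (18 + 0)*(-4 + 121 + 4) = 18*121 = 2178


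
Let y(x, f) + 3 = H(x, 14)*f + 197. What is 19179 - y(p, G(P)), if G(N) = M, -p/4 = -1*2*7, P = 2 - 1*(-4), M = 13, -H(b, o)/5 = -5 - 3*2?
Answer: 18270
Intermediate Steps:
H(b, o) = 55 (H(b, o) = -5*(-5 - 3*2) = -5*(-5 - 6) = -5*(-11) = 55)
P = 6 (P = 2 + 4 = 6)
p = 56 (p = -4*(-1*2)*7 = -(-8)*7 = -4*(-14) = 56)
G(N) = 13
y(x, f) = 194 + 55*f (y(x, f) = -3 + (55*f + 197) = -3 + (197 + 55*f) = 194 + 55*f)
19179 - y(p, G(P)) = 19179 - (194 + 55*13) = 19179 - (194 + 715) = 19179 - 1*909 = 19179 - 909 = 18270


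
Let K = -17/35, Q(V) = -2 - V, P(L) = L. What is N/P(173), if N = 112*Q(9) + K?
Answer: -43137/6055 ≈ -7.1242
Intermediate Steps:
K = -17/35 (K = -17*1/35 = -17/35 ≈ -0.48571)
N = -43137/35 (N = 112*(-2 - 1*9) - 17/35 = 112*(-2 - 9) - 17/35 = 112*(-11) - 17/35 = -1232 - 17/35 = -43137/35 ≈ -1232.5)
N/P(173) = -43137/35/173 = -43137/35*1/173 = -43137/6055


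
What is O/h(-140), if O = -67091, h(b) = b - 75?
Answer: 67091/215 ≈ 312.05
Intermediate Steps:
h(b) = -75 + b
O/h(-140) = -67091/(-75 - 140) = -67091/(-215) = -67091*(-1/215) = 67091/215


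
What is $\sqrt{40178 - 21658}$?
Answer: $2 \sqrt{4630} \approx 136.09$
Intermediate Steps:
$\sqrt{40178 - 21658} = \sqrt{18520} = 2 \sqrt{4630}$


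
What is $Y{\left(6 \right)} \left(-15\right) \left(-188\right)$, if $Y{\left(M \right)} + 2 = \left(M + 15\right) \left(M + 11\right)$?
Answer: $1001100$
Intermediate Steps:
$Y{\left(M \right)} = -2 + \left(11 + M\right) \left(15 + M\right)$ ($Y{\left(M \right)} = -2 + \left(M + 15\right) \left(M + 11\right) = -2 + \left(15 + M\right) \left(11 + M\right) = -2 + \left(11 + M\right) \left(15 + M\right)$)
$Y{\left(6 \right)} \left(-15\right) \left(-188\right) = \left(163 + 6^{2} + 26 \cdot 6\right) \left(-15\right) \left(-188\right) = \left(163 + 36 + 156\right) \left(-15\right) \left(-188\right) = 355 \left(-15\right) \left(-188\right) = \left(-5325\right) \left(-188\right) = 1001100$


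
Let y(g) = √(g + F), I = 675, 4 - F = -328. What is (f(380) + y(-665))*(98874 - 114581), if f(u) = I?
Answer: -10602225 - 47121*I*√37 ≈ -1.0602e+7 - 2.8663e+5*I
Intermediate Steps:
F = 332 (F = 4 - 1*(-328) = 4 + 328 = 332)
f(u) = 675
y(g) = √(332 + g) (y(g) = √(g + 332) = √(332 + g))
(f(380) + y(-665))*(98874 - 114581) = (675 + √(332 - 665))*(98874 - 114581) = (675 + √(-333))*(-15707) = (675 + 3*I*√37)*(-15707) = -10602225 - 47121*I*√37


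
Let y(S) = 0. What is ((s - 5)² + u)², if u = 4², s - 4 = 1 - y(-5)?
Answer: 256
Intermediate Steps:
s = 5 (s = 4 + (1 - 1*0) = 4 + (1 + 0) = 4 + 1 = 5)
u = 16
((s - 5)² + u)² = ((5 - 5)² + 16)² = (0² + 16)² = (0 + 16)² = 16² = 256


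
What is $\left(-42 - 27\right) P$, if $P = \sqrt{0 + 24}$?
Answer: $- 138 \sqrt{6} \approx -338.03$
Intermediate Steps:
$P = 2 \sqrt{6}$ ($P = \sqrt{24} = 2 \sqrt{6} \approx 4.899$)
$\left(-42 - 27\right) P = \left(-42 - 27\right) 2 \sqrt{6} = - 69 \cdot 2 \sqrt{6} = - 138 \sqrt{6}$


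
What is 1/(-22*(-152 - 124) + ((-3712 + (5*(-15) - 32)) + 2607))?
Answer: 1/4860 ≈ 0.00020576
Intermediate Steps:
1/(-22*(-152 - 124) + ((-3712 + (5*(-15) - 32)) + 2607)) = 1/(-22*(-276) + ((-3712 + (-75 - 32)) + 2607)) = 1/(6072 + ((-3712 - 107) + 2607)) = 1/(6072 + (-3819 + 2607)) = 1/(6072 - 1212) = 1/4860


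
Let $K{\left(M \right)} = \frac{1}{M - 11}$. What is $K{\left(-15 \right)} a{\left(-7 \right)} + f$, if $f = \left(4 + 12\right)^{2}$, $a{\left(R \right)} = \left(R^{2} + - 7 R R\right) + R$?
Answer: $\frac{6957}{26} \approx 267.58$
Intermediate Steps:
$a{\left(R \right)} = R - 6 R^{2}$ ($a{\left(R \right)} = \left(R^{2} - 7 R^{2}\right) + R = - 6 R^{2} + R = R - 6 R^{2}$)
$K{\left(M \right)} = \frac{1}{-11 + M}$
$f = 256$ ($f = 16^{2} = 256$)
$K{\left(-15 \right)} a{\left(-7 \right)} + f = \frac{\left(-7\right) \left(1 - -42\right)}{-11 - 15} + 256 = \frac{\left(-7\right) \left(1 + 42\right)}{-26} + 256 = - \frac{\left(-7\right) 43}{26} + 256 = \left(- \frac{1}{26}\right) \left(-301\right) + 256 = \frac{301}{26} + 256 = \frac{6957}{26}$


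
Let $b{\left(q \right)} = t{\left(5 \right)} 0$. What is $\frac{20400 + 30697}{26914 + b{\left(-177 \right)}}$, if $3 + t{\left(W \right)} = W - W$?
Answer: $\frac{51097}{26914} \approx 1.8985$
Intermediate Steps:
$t{\left(W \right)} = -3$ ($t{\left(W \right)} = -3 + \left(W - W\right) = -3 + 0 = -3$)
$b{\left(q \right)} = 0$ ($b{\left(q \right)} = \left(-3\right) 0 = 0$)
$\frac{20400 + 30697}{26914 + b{\left(-177 \right)}} = \frac{20400 + 30697}{26914 + 0} = \frac{51097}{26914}$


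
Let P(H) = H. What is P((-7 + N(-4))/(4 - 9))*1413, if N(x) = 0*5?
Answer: 9891/5 ≈ 1978.2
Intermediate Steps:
N(x) = 0
P((-7 + N(-4))/(4 - 9))*1413 = ((-7 + 0)/(4 - 9))*1413 = -7/(-5)*1413 = -7*(-⅕)*1413 = (7/5)*1413 = 9891/5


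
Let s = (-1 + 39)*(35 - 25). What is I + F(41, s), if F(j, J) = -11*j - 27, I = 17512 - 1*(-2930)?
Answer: 19964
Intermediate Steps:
I = 20442 (I = 17512 + 2930 = 20442)
s = 380 (s = 38*10 = 380)
F(j, J) = -27 - 11*j
I + F(41, s) = 20442 + (-27 - 11*41) = 20442 + (-27 - 451) = 20442 - 478 = 19964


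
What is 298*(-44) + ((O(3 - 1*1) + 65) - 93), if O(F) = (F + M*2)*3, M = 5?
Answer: -13104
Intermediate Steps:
O(F) = 30 + 3*F (O(F) = (F + 5*2)*3 = (F + 10)*3 = (10 + F)*3 = 30 + 3*F)
298*(-44) + ((O(3 - 1*1) + 65) - 93) = 298*(-44) + (((30 + 3*(3 - 1*1)) + 65) - 93) = -13112 + (((30 + 3*(3 - 1)) + 65) - 93) = -13112 + (((30 + 3*2) + 65) - 93) = -13112 + (((30 + 6) + 65) - 93) = -13112 + ((36 + 65) - 93) = -13112 + (101 - 93) = -13112 + 8 = -13104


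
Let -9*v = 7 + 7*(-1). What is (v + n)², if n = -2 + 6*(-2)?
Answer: 196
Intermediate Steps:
n = -14 (n = -2 - 12 = -14)
v = 0 (v = -(7 + 7*(-1))/9 = -(7 - 7)/9 = -⅑*0 = 0)
(v + n)² = (0 - 14)² = (-14)² = 196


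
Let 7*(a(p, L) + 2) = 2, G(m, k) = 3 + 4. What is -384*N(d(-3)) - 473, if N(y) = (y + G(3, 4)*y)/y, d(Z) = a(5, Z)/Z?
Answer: -3545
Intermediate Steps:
G(m, k) = 7
a(p, L) = -12/7 (a(p, L) = -2 + (1/7)*2 = -2 + 2/7 = -12/7)
d(Z) = -12/(7*Z)
N(y) = 8 (N(y) = (y + 7*y)/y = (8*y)/y = 8)
-384*N(d(-3)) - 473 = -384*8 - 473 = -3072 - 473 = -3545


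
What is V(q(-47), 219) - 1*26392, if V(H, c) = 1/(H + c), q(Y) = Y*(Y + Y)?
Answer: -122379703/4637 ≈ -26392.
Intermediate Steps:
q(Y) = 2*Y² (q(Y) = Y*(2*Y) = 2*Y²)
V(q(-47), 219) - 1*26392 = 1/(2*(-47)² + 219) - 1*26392 = 1/(2*2209 + 219) - 26392 = 1/(4418 + 219) - 26392 = 1/4637 - 26392 = -122379703/4637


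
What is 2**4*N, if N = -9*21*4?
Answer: -12096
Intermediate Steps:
N = -756 (N = -189*4 = -756)
2**4*N = 2**4*(-756) = 16*(-756) = -12096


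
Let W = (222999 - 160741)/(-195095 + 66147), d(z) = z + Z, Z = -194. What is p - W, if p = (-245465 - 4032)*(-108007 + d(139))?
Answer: 1738292850768965/64474 ≈ 2.6961e+10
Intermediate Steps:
d(z) = -194 + z (d(z) = z - 194 = -194 + z)
p = 26961144814 (p = (-245465 - 4032)*(-108007 + (-194 + 139)) = -249497*(-108007 - 55) = -249497*(-108062) = 26961144814)
W = -31129/64474 (W = 62258/(-128948) = 62258*(-1/128948) = -31129/64474 ≈ -0.48281)
p - W = 26961144814 - 1*(-31129/64474) = 26961144814 + 31129/64474 = 1738292850768965/64474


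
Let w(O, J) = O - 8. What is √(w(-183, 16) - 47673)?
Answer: 2*I*√11966 ≈ 218.78*I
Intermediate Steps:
w(O, J) = -8 + O
√(w(-183, 16) - 47673) = √((-8 - 183) - 47673) = √(-191 - 47673) = √(-47864) = 2*I*√11966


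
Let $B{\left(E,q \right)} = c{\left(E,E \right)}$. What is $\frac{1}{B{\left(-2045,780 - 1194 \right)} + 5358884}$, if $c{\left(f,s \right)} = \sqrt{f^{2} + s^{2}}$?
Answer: $\frac{2679442}{14358814680703} - \frac{2045 \sqrt{2}}{28717629361406} \approx 1.8651 \cdot 10^{-7}$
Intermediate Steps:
$B{\left(E,q \right)} = \sqrt{2} \sqrt{E^{2}}$ ($B{\left(E,q \right)} = \sqrt{E^{2} + E^{2}} = \sqrt{2 E^{2}} = \sqrt{2} \sqrt{E^{2}}$)
$\frac{1}{B{\left(-2045,780 - 1194 \right)} + 5358884} = \frac{1}{\sqrt{2} \sqrt{\left(-2045\right)^{2}} + 5358884} = \frac{1}{\sqrt{2} \sqrt{4182025} + 5358884} = \frac{1}{\sqrt{2} \cdot 2045 + 5358884} = \frac{1}{2045 \sqrt{2} + 5358884} = \frac{1}{5358884 + 2045 \sqrt{2}}$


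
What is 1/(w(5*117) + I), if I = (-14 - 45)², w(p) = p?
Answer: 1/4066 ≈ 0.00024594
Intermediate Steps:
I = 3481 (I = (-59)² = 3481)
1/(w(5*117) + I) = 1/(5*117 + 3481) = 1/(585 + 3481) = 1/4066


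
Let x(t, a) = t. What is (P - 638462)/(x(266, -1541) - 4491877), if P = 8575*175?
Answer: -862163/4491611 ≈ -0.19195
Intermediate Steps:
P = 1500625
(P - 638462)/(x(266, -1541) - 4491877) = (1500625 - 638462)/(266 - 4491877) = 862163/(-4491611) = 862163*(-1/4491611) = -862163/4491611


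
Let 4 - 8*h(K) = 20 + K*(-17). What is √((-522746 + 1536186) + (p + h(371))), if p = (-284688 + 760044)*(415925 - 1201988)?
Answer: I*√5978539987226/4 ≈ 6.1128e+5*I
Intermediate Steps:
h(K) = -2 + 17*K/8 (h(K) = ½ - (20 + K*(-17))/8 = ½ - (20 - 17*K)/8 = ½ + (-5/2 + 17*K/8) = -2 + 17*K/8)
p = -373659763428 (p = 475356*(-786063) = -373659763428)
√((-522746 + 1536186) + (p + h(371))) = √((-522746 + 1536186) + (-373659763428 + (-2 + (17/8)*371))) = √(1013440 + (-373659763428 + (-2 + 6307/8))) = √(1013440 + (-373659763428 + 6291/8)) = √(1013440 - 2989278101133/8) = √(-2989269993613/8) = I*√5978539987226/4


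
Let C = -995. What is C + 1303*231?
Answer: 299998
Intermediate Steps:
C + 1303*231 = -995 + 1303*231 = -995 + 300993 = 299998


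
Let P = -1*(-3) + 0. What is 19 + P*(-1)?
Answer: 16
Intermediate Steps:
P = 3 (P = 3 + 0 = 3)
19 + P*(-1) = 19 + 3*(-1) = 19 - 3 = 16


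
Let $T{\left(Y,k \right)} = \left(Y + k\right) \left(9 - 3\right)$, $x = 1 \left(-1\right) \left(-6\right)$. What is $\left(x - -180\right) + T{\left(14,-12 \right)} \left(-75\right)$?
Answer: $-714$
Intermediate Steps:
$x = 6$ ($x = \left(-1\right) \left(-6\right) = 6$)
$T{\left(Y,k \right)} = 6 Y + 6 k$ ($T{\left(Y,k \right)} = \left(Y + k\right) 6 = 6 Y + 6 k$)
$\left(x - -180\right) + T{\left(14,-12 \right)} \left(-75\right) = \left(6 - -180\right) + \left(6 \cdot 14 + 6 \left(-12\right)\right) \left(-75\right) = \left(6 + 180\right) + \left(84 - 72\right) \left(-75\right) = 186 + 12 \left(-75\right) = 186 - 900 = -714$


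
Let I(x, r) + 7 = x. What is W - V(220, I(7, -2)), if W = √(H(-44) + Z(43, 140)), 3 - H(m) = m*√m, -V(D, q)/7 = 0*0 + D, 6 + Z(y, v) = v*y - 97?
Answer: 1540 + 2*√(1480 + 22*I*√11) ≈ 1617.0 + 1.8961*I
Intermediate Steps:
I(x, r) = -7 + x
Z(y, v) = -103 + v*y (Z(y, v) = -6 + (v*y - 97) = -6 + (-97 + v*y) = -103 + v*y)
V(D, q) = -7*D (V(D, q) = -7*(0*0 + D) = -7*(0 + D) = -7*D)
H(m) = 3 - m^(3/2) (H(m) = 3 - m*√m = 3 - m^(3/2))
W = √(5920 + 88*I*√11) (W = √((3 - (-44)^(3/2)) + (-103 + 140*43)) = √((3 - (-88)*I*√11) + (-103 + 6020)) = √((3 + 88*I*√11) + 5917) = √(5920 + 88*I*√11) ≈ 76.965 + 1.896*I)
W - V(220, I(7, -2)) = 2*√(1480 + 22*I*√11) - (-7)*220 = 2*√(1480 + 22*I*√11) - 1*(-1540) = 2*√(1480 + 22*I*√11) + 1540 = 1540 + 2*√(1480 + 22*I*√11)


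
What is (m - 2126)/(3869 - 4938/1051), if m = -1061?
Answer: -3349537/4061381 ≈ -0.82473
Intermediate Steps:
(m - 2126)/(3869 - 4938/1051) = (-1061 - 2126)/(3869 - 4938/1051) = -3187/(3869 - 4938*1/1051) = -3187/(3869 - 4938/1051) = -3187/4061381/1051 = -3187*1051/4061381 = -3349537/4061381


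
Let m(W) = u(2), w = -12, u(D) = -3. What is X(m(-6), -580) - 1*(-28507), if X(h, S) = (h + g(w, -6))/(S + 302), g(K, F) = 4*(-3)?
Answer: 7924961/278 ≈ 28507.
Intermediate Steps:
g(K, F) = -12
m(W) = -3
X(h, S) = (-12 + h)/(302 + S) (X(h, S) = (h - 12)/(S + 302) = (-12 + h)/(302 + S))
X(m(-6), -580) - 1*(-28507) = (-12 - 3)/(302 - 580) - 1*(-28507) = -15/(-278) + 28507 = -1/278*(-15) + 28507 = 15/278 + 28507 = 7924961/278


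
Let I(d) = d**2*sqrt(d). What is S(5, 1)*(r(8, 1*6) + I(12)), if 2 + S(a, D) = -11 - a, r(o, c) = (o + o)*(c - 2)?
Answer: -1152 - 5184*sqrt(3) ≈ -10131.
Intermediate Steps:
r(o, c) = 2*o*(-2 + c) (r(o, c) = (2*o)*(-2 + c) = 2*o*(-2 + c))
I(d) = d**(5/2)
S(a, D) = -13 - a (S(a, D) = -2 + (-11 - a) = -13 - a)
S(5, 1)*(r(8, 1*6) + I(12)) = (-13 - 1*5)*(2*8*(-2 + 1*6) + 12**(5/2)) = (-13 - 5)*(2*8*(-2 + 6) + 288*sqrt(3)) = -18*(2*8*4 + 288*sqrt(3)) = -18*(64 + 288*sqrt(3)) = -1152 - 5184*sqrt(3)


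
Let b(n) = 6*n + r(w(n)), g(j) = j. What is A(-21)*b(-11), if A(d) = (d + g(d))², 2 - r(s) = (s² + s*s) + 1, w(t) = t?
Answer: -541548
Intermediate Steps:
r(s) = 1 - 2*s² (r(s) = 2 - ((s² + s*s) + 1) = 2 - ((s² + s²) + 1) = 2 - (2*s² + 1) = 2 - (1 + 2*s²) = 2 + (-1 - 2*s²) = 1 - 2*s²)
A(d) = 4*d² (A(d) = (d + d)² = (2*d)² = 4*d²)
b(n) = 1 - 2*n² + 6*n (b(n) = 6*n + (1 - 2*n²) = 1 - 2*n² + 6*n)
A(-21)*b(-11) = (4*(-21)²)*(1 - 2*(-11)² + 6*(-11)) = (4*441)*(1 - 2*121 - 66) = 1764*(1 - 242 - 66) = 1764*(-307) = -541548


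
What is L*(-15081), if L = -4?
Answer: 60324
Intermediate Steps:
L*(-15081) = -4*(-15081) = 60324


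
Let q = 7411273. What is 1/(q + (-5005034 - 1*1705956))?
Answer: 1/700283 ≈ 1.4280e-6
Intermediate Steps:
1/(q + (-5005034 - 1*1705956)) = 1/(7411273 + (-5005034 - 1*1705956)) = 1/(7411273 + (-5005034 - 1705956)) = 1/(7411273 - 6710990) = 1/700283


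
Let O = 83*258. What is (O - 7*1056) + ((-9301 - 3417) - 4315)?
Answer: -3011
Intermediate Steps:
O = 21414
(O - 7*1056) + ((-9301 - 3417) - 4315) = (21414 - 7*1056) + ((-9301 - 3417) - 4315) = (21414 - 7392) + (-12718 - 4315) = 14022 - 17033 = -3011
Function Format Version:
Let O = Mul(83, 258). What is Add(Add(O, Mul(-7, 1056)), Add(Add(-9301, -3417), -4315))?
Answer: -3011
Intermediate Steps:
O = 21414
Add(Add(O, Mul(-7, 1056)), Add(Add(-9301, -3417), -4315)) = Add(Add(21414, Mul(-7, 1056)), Add(Add(-9301, -3417), -4315)) = Add(Add(21414, -7392), Add(-12718, -4315)) = Add(14022, -17033) = -3011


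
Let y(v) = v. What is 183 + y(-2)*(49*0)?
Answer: 183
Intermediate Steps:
183 + y(-2)*(49*0) = 183 - 98*0 = 183 - 2*0 = 183 + 0 = 183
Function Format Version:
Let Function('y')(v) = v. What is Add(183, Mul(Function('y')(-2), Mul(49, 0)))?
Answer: 183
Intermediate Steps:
Add(183, Mul(Function('y')(-2), Mul(49, 0))) = Add(183, Mul(-2, Mul(49, 0))) = Add(183, Mul(-2, 0)) = Add(183, 0) = 183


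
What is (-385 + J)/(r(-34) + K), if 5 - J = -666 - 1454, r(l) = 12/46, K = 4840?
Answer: 20010/55663 ≈ 0.35948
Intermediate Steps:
r(l) = 6/23 (r(l) = 12*(1/46) = 6/23)
J = 2125 (J = 5 - (-666 - 1454) = 5 - 1*(-2120) = 5 + 2120 = 2125)
(-385 + J)/(r(-34) + K) = (-385 + 2125)/(6/23 + 4840) = 1740/(111326/23) = 1740*(23/111326) = 20010/55663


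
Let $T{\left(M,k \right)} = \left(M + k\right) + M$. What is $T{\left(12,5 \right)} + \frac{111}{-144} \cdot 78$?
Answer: $- \frac{249}{8} \approx -31.125$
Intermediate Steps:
$T{\left(M,k \right)} = k + 2 M$
$T{\left(12,5 \right)} + \frac{111}{-144} \cdot 78 = \left(5 + 2 \cdot 12\right) + \frac{111}{-144} \cdot 78 = \left(5 + 24\right) + 111 \left(- \frac{1}{144}\right) 78 = 29 - \frac{481}{8} = - \frac{249}{8}$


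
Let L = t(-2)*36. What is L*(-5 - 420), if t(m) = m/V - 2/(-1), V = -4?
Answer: -38250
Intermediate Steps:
t(m) = 2 - m/4 (t(m) = m/(-4) - 2/(-1) = m*(-1/4) - 2*(-1) = -m/4 + 2 = 2 - m/4)
L = 90 (L = (2 - 1/4*(-2))*36 = (2 + 1/2)*36 = (5/2)*36 = 90)
L*(-5 - 420) = 90*(-5 - 420) = 90*(-425) = -38250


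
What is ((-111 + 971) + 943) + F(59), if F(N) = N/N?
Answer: 1804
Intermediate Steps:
F(N) = 1
((-111 + 971) + 943) + F(59) = ((-111 + 971) + 943) + 1 = (860 + 943) + 1 = 1803 + 1 = 1804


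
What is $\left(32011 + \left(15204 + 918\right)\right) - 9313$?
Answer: $38820$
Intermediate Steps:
$\left(32011 + \left(15204 + 918\right)\right) - 9313 = \left(32011 + 16122\right) - 9313 = 48133 - 9313 = 38820$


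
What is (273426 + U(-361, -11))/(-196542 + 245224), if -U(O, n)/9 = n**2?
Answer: 272337/48682 ≈ 5.5942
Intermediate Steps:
U(O, n) = -9*n**2
(273426 + U(-361, -11))/(-196542 + 245224) = (273426 - 9*(-11)**2)/(-196542 + 245224) = (273426 - 9*121)/48682 = (273426 - 1089)*(1/48682) = 272337*(1/48682) = 272337/48682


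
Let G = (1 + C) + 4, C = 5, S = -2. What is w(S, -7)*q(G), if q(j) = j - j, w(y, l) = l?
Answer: 0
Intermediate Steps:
G = 10 (G = (1 + 5) + 4 = 6 + 4 = 10)
q(j) = 0
w(S, -7)*q(G) = -7*0 = 0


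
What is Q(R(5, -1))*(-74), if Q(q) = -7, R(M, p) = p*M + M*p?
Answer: 518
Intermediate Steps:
R(M, p) = 2*M*p (R(M, p) = M*p + M*p = 2*M*p)
Q(R(5, -1))*(-74) = -7*(-74) = 518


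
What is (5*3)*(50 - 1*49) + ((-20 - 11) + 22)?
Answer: 6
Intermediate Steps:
(5*3)*(50 - 1*49) + ((-20 - 11) + 22) = 15*(50 - 49) + (-31 + 22) = 15*1 - 9 = 15 - 9 = 6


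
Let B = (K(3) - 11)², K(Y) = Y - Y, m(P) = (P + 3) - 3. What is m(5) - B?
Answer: -116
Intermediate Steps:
m(P) = P (m(P) = (3 + P) - 3 = P)
K(Y) = 0
B = 121 (B = (0 - 11)² = (-11)² = 121)
m(5) - B = 5 - 1*121 = 5 - 121 = -116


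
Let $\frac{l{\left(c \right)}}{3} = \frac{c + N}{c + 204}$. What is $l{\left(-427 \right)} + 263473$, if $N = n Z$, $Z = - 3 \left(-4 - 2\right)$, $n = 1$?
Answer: $\frac{58755706}{223} \approx 2.6348 \cdot 10^{5}$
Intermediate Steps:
$Z = 18$ ($Z = \left(-3\right) \left(-6\right) = 18$)
$N = 18$ ($N = 1 \cdot 18 = 18$)
$l{\left(c \right)} = \frac{3 \left(18 + c\right)}{204 + c}$ ($l{\left(c \right)} = 3 \frac{c + 18}{c + 204} = 3 \frac{18 + c}{204 + c} = \frac{3 \left(18 + c\right)}{204 + c}$)
$l{\left(-427 \right)} + 263473 = \frac{3 \left(18 - 427\right)}{204 - 427} + 263473 = 3 \frac{1}{-223} \left(-409\right) + 263473 = 3 \left(- \frac{1}{223}\right) \left(-409\right) + 263473 = \frac{1227}{223} + 263473 = \frac{58755706}{223}$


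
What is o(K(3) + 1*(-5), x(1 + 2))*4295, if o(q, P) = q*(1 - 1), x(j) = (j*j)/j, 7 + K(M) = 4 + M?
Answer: 0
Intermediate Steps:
K(M) = -3 + M (K(M) = -7 + (4 + M) = -3 + M)
x(j) = j (x(j) = j²/j = j)
o(q, P) = 0 (o(q, P) = q*0 = 0)
o(K(3) + 1*(-5), x(1 + 2))*4295 = 0*4295 = 0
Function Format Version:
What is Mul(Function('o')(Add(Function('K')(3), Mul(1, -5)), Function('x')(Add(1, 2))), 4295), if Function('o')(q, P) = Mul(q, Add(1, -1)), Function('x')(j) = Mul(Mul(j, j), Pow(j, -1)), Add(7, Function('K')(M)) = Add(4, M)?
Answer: 0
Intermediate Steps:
Function('K')(M) = Add(-3, M) (Function('K')(M) = Add(-7, Add(4, M)) = Add(-3, M))
Function('x')(j) = j (Function('x')(j) = Mul(Pow(j, 2), Pow(j, -1)) = j)
Function('o')(q, P) = 0 (Function('o')(q, P) = Mul(q, 0) = 0)
Mul(Function('o')(Add(Function('K')(3), Mul(1, -5)), Function('x')(Add(1, 2))), 4295) = Mul(0, 4295) = 0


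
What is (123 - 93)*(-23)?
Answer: -690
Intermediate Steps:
(123 - 93)*(-23) = 30*(-23) = -690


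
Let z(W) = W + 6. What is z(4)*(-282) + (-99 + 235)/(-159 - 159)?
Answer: -448448/159 ≈ -2820.4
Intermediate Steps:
z(W) = 6 + W
z(4)*(-282) + (-99 + 235)/(-159 - 159) = (6 + 4)*(-282) + (-99 + 235)/(-159 - 159) = 10*(-282) + 136/(-318) = -2820 + 136*(-1/318) = -2820 - 68/159 = -448448/159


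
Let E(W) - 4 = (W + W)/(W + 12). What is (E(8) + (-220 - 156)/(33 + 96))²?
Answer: 1478656/416025 ≈ 3.5542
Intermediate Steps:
E(W) = 4 + 2*W/(12 + W) (E(W) = 4 + (W + W)/(W + 12) = 4 + (2*W)/(12 + W) = 4 + 2*W/(12 + W))
(E(8) + (-220 - 156)/(33 + 96))² = (6*(8 + 8)/(12 + 8) + (-220 - 156)/(33 + 96))² = (6*16/20 - 376/129)² = (6*(1/20)*16 - 376*1/129)² = (24/5 - 376/129)² = (1216/645)² = 1478656/416025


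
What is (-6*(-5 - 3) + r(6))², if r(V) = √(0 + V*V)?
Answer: 2916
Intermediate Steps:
r(V) = √(V²) (r(V) = √(0 + V²) = √(V²))
(-6*(-5 - 3) + r(6))² = (-6*(-5 - 3) + √(6²))² = (-6*(-8) + √36)² = (48 + 6)² = 54² = 2916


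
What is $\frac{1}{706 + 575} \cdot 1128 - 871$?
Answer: $- \frac{371541}{427} \approx -870.12$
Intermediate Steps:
$\frac{1}{706 + 575} \cdot 1128 - 871 = \frac{1}{1281} \cdot 1128 - 871 = \frac{376}{427} - 871 = - \frac{371541}{427}$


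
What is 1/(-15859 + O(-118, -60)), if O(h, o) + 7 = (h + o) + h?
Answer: -1/16162 ≈ -6.1874e-5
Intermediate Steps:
O(h, o) = -7 + o + 2*h (O(h, o) = -7 + ((h + o) + h) = -7 + (o + 2*h) = -7 + o + 2*h)
1/(-15859 + O(-118, -60)) = 1/(-15859 + (-7 - 60 + 2*(-118))) = 1/(-15859 + (-7 - 60 - 236)) = 1/(-15859 - 303) = 1/(-16162) = -1/16162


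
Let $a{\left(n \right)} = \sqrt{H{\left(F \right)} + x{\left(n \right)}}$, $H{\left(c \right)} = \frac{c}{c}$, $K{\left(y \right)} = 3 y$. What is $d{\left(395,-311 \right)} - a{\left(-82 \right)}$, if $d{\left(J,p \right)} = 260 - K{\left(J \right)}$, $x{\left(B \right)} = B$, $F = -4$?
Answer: $-925 - 9 i \approx -925.0 - 9.0 i$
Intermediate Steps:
$H{\left(c \right)} = 1$
$a{\left(n \right)} = \sqrt{1 + n}$
$d{\left(J,p \right)} = 260 - 3 J$
$d{\left(395,-311 \right)} - a{\left(-82 \right)} = \left(260 - 1185\right) - \sqrt{1 - 82} = \left(260 - 1185\right) - \sqrt{-81} = -925 - 9 i$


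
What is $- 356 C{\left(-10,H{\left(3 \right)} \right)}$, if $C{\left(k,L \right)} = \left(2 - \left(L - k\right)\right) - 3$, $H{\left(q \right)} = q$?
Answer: $4984$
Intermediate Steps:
$C{\left(k,L \right)} = -1 + k - L$ ($C{\left(k,L \right)} = \left(2 + k - L\right) - 3 = -1 + k - L$)
$- 356 C{\left(-10,H{\left(3 \right)} \right)} = - 356 \left(-1 - 10 - 3\right) = \left(-356\right) \left(-14\right) = 4984$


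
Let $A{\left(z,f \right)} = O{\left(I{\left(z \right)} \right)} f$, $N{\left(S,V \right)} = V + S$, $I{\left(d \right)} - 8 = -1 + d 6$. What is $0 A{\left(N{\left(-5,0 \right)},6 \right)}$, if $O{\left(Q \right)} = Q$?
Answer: $0$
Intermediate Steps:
$I{\left(d \right)} = 7 + 6 d$ ($I{\left(d \right)} = 8 + \left(-1 + d 6\right) = 8 + \left(-1 + 6 d\right) = 7 + 6 d$)
$N{\left(S,V \right)} = S + V$
$A{\left(z,f \right)} = f \left(7 + 6 z\right)$ ($A{\left(z,f \right)} = \left(7 + 6 z\right) f = f \left(7 + 6 z\right)$)
$0 A{\left(N{\left(-5,0 \right)},6 \right)} = 0 \cdot 6 \left(7 + 6 \left(-5 + 0\right)\right) = 0 \cdot 6 \left(7 + 6 \left(-5\right)\right) = 0 \cdot 6 \left(7 - 30\right) = 0 \cdot 6 \left(-23\right) = 0 \left(-138\right) = 0$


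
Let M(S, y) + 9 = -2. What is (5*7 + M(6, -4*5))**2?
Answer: 576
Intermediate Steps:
M(S, y) = -11 (M(S, y) = -9 - 2 = -11)
(5*7 + M(6, -4*5))**2 = (5*7 - 11)**2 = (35 - 11)**2 = 24**2 = 576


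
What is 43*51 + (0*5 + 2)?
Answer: 2195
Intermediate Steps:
43*51 + (0*5 + 2) = 2193 + (0 + 2) = 2193 + 2 = 2195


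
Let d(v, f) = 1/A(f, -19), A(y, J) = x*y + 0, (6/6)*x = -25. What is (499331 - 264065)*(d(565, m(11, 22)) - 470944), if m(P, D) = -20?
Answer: -27699277658367/250 ≈ -1.1080e+11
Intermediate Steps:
x = -25
A(y, J) = -25*y (A(y, J) = -25*y + 0 = -25*y)
d(v, f) = -1/(25*f) (d(v, f) = 1/(-25*f) = -1/(25*f))
(499331 - 264065)*(d(565, m(11, 22)) - 470944) = (499331 - 264065)*(-1/25/(-20) - 470944) = 235266*(-1/25*(-1/20) - 470944) = 235266*(1/500 - 470944) = 235266*(-235471999/500) = -27699277658367/250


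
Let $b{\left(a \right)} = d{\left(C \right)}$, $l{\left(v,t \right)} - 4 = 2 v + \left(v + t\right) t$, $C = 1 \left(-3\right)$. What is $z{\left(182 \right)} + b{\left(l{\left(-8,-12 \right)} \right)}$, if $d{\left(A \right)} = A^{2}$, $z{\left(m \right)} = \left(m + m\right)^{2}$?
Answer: $132505$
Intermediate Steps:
$C = -3$
$z{\left(m \right)} = 4 m^{2}$ ($z{\left(m \right)} = \left(2 m\right)^{2} = 4 m^{2}$)
$l{\left(v,t \right)} = 4 + 2 v + t \left(t + v\right)$ ($l{\left(v,t \right)} = 4 + \left(2 v + \left(v + t\right) t\right) = 4 + \left(2 v + \left(t + v\right) t\right) = 4 + \left(2 v + t \left(t + v\right)\right) = 4 + 2 v + t \left(t + v\right)$)
$b{\left(a \right)} = 9$ ($b{\left(a \right)} = \left(-3\right)^{2} = 9$)
$z{\left(182 \right)} + b{\left(l{\left(-8,-12 \right)} \right)} = 4 \cdot 182^{2} + 9 = 4 \cdot 33124 + 9 = 132496 + 9 = 132505$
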